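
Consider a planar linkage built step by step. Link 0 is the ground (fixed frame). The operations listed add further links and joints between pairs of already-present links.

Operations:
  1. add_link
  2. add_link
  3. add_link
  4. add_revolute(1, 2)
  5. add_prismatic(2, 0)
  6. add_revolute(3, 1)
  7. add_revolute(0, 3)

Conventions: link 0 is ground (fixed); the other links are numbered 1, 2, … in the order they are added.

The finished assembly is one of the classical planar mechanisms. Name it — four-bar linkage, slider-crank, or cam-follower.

links: 4 (incl. ground); joints: 3 revolute, 1 prismatic, 0 higher (cam) pair, forming one closed loop
4 links, 3 revolutes + 1 prismatic in one loop → slider-crank

slider-crank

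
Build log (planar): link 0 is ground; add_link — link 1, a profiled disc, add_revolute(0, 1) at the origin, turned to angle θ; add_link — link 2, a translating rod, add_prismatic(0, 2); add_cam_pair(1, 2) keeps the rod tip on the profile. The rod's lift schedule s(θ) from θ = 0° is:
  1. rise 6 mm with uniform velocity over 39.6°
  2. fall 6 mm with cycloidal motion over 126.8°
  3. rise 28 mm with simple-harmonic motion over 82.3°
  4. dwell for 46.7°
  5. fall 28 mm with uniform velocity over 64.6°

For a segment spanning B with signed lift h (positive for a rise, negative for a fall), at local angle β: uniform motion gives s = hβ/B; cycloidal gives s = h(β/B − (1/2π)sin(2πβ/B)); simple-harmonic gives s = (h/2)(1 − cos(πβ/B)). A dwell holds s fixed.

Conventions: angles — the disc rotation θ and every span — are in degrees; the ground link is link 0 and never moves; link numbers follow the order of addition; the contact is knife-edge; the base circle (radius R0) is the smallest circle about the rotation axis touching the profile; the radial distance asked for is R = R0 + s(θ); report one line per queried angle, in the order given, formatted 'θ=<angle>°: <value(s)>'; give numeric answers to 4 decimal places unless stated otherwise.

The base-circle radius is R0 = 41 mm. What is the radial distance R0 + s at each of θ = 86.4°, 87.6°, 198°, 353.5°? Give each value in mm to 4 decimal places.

seg 1 [0°–39.6°] uniform, h=6: full span → s += 6 → s = 6.0000
seg 2 [39.6°–166.4°] cycloidal, h=-6: θ=86.4° here. β=46.8, B=126.8. -6·(0.3691 − sin(2π·0.3691)/(2π)) = -1.5147 → s = 4.4853
seg 2 [39.6°–166.4°] cycloidal, h=-6: θ=87.6° here. β=48, B=126.8. -6·(0.3785 − sin(2π·0.3785)/(2π)) = -1.6113 → s = 4.3887
seg 2 [39.6°–166.4°] cycloidal, h=-6: full span → s += -6 → s = 0.0000
seg 3 [166.4°–248.7°] simple-harmonic, h=28: θ=198° here. β=31.6, B=82.3. 28/2·(1 − cos(π·0.3840)) = 9.0086 → s = 9.0086
seg 3 [166.4°–248.7°] simple-harmonic, h=28: full span → s += 28 → s = 28.0000
seg 4 [248.7°–295.4°] dwell: s stays 28.0000
seg 5 [295.4°–360°] uniform, h=-28: θ=353.5° here. β=58.1, B=64.6. -28·58.1/64.6 = -25.1827 → s = 2.8173
θ=86.4°: R = R0 + s = 41 + 4.4853 = 45.4853
θ=87.6°: R = R0 + s = 41 + 4.3887 = 45.3887
θ=198°: R = R0 + s = 41 + 9.0086 = 50.0086
θ=353.5°: R = R0 + s = 41 + 2.8173 = 43.8173

θ=86.4°: 45.4853
θ=87.6°: 45.3887
θ=198°: 50.0086
θ=353.5°: 43.8173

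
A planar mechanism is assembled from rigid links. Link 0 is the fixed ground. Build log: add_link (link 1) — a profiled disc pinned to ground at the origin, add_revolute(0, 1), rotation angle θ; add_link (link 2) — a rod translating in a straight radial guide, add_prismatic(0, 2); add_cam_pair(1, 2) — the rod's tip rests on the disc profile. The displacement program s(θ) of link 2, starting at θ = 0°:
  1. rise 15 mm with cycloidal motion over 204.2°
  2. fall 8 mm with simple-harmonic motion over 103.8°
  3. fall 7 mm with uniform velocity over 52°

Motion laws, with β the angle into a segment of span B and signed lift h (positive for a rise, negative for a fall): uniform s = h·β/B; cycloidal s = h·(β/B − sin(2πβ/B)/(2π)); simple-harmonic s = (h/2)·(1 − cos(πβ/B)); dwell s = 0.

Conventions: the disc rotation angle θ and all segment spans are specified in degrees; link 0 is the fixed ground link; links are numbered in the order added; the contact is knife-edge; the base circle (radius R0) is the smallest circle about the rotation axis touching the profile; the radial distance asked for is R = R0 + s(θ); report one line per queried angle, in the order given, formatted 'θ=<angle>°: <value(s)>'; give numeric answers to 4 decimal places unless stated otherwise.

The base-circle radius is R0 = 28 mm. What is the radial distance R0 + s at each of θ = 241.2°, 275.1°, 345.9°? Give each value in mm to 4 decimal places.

seg 1 [0°–204.2°] cycloidal, h=15: full span → s += 15 → s = 15.0000
seg 2 [204.2°–308°] simple-harmonic, h=-8: θ=241.2° here. β=37, B=103.8. -8/2·(1 − cos(π·0.3565)) = -2.2567 → s = 12.7433
seg 2 [204.2°–308°] simple-harmonic, h=-8: θ=275.1° here. β=70.9, B=103.8. -8/2·(1 − cos(π·0.6830)) = -6.1755 → s = 8.8245
seg 2 [204.2°–308°] simple-harmonic, h=-8: full span → s += -8 → s = 7.0000
seg 3 [308°–360°] uniform, h=-7: θ=345.9° here. β=37.9, B=52. -7·37.9/52 = -5.1019 → s = 1.8981
θ=241.2°: R = R0 + s = 28 + 12.7433 = 40.7433
θ=275.1°: R = R0 + s = 28 + 8.8245 = 36.8245
θ=345.9°: R = R0 + s = 28 + 1.8981 = 29.8981

θ=241.2°: 40.7433
θ=275.1°: 36.8245
θ=345.9°: 29.8981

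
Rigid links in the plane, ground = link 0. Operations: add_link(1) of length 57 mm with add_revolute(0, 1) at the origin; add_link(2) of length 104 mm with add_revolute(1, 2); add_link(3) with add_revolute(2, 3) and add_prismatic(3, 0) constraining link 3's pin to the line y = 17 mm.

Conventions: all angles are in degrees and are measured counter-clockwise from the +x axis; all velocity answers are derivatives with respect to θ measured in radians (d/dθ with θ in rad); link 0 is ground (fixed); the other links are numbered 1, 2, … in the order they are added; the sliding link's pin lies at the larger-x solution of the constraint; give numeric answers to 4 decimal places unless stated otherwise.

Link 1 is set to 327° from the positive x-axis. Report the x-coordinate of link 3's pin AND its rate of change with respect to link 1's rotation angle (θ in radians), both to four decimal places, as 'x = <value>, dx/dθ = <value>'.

geometry: r = 57 mm, L = 104 mm, e = 17 mm
crank pin P = (r cos θ, r sin θ) = (47.804222, -31.044425)
h = r sin θ − e = -31.044425 − 17 = -48.044425
x = r cos θ + √(L² − h²) = 47.804222 + 92.237374 = 140.041597
dx/dθ = −r sin θ − h·r cos θ/√(L² − h²) (θ in radians; h = -48.044425) = 55.944596

x = 140.0416, dx/dθ = 55.9446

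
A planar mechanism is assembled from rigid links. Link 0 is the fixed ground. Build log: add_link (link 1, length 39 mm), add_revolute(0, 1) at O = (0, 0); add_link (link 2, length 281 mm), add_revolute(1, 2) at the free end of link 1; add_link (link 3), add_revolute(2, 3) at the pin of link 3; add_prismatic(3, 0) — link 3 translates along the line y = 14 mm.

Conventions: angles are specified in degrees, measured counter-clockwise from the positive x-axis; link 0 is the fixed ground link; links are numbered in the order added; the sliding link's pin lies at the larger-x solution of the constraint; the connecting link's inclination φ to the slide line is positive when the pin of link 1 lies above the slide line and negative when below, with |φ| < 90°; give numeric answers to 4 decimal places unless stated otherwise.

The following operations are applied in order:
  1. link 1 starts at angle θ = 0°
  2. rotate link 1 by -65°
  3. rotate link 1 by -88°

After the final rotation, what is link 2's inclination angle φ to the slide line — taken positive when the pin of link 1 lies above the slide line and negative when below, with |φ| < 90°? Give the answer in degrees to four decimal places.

geometry: r = 39 mm, L = 281 mm, e = 14 mm; θ starts at 0°
rotate link 1 by -65°: θ ← 0° -65° = -65°
rotate link 1 by -88°: θ ← -65° -88° = -153°
h = r sin θ − e = -17.705629 − 14 = -31.705629
sin φ = h / L = -31.705629 / 281 = -0.11283142
φ = arcsin(-0.11283142) = -6.478561°

-6.4786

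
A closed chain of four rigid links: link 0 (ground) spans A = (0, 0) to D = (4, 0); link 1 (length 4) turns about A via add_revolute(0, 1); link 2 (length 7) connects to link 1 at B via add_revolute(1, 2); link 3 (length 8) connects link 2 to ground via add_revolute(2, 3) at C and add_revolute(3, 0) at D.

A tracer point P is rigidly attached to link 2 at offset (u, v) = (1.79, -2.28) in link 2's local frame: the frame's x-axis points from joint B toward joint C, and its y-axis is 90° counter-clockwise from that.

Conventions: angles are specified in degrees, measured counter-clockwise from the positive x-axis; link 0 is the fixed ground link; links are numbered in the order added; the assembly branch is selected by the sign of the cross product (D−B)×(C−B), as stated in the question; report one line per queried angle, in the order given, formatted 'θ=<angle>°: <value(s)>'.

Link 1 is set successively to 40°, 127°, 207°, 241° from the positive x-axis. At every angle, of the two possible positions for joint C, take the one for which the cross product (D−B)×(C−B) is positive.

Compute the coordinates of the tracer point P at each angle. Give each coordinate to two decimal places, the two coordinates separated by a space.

A=(0,0), D=(4.00,0)
θ=40°: B = A + 4.00·(cos40°, sin40°) = (3.0642, 2.5712)
θ=40°: |BD| = 2.7362
θ=40°: circle(B,7.00) ∩ circle(D,8.00): a=-1.3730, h=6.8640
θ=40°:   candidates: C₊=(9.0447,6.2090) cross=18.781; C₋=(-3.8555,1.5137) cross=-18.781
θ=40°:   branch + wants cross > 0 → take C=(9.0447,6.2090) (cross=18.781)
θ=40°: ex = (C−B)/|BC| = (0.8544,0.5197); ey = (-0.5197,0.8544)
θ=40°: P = B + 1.79·ex + -2.28·ey = (5.7784,1.5535)
θ=127°: B = A + 4.00·(cos127°, sin127°) = (-2.4073, 3.1945)
θ=127°: |BD| = 7.1595
θ=127°: circle(B,7.00) ∩ circle(D,8.00): a=2.5322, h=6.5260
θ=127°:   candidates: C₊=(2.7707,7.9050) cross=46.722; C₋=(-3.0530,-3.7756) cross=-46.722
θ=127°:   branch + wants cross > 0 → take C=(2.7707,7.9050) (cross=46.722)
θ=127°: ex = (C−B)/|BC| = (0.7397,0.6729); ey = (-0.6729,0.7397)
θ=127°: P = B + 1.79·ex + -2.28·ey = (0.4511,2.7125)
θ=207°: B = A + 4.00·(cos207°, sin207°) = (-3.5640, -1.8160)
θ=207°: |BD| = 7.7790
θ=207°: circle(B,7.00) ∩ circle(D,8.00): a=2.9253, h=6.3594
θ=207°:   candidates: C₊=(-2.2041,5.0507) cross=49.470; C₋=(0.7651,-7.3168) cross=-49.470
θ=207°:   branch + wants cross > 0 → take C=(-2.2041,5.0507) (cross=49.470)
θ=207°: ex = (C−B)/|BC| = (0.1943,0.9809); ey = (-0.9809,0.1943)
θ=207°: P = B + 1.79·ex + -2.28·ey = (-0.9797,-0.5030)
θ=241°: B = A + 4.00·(cos241°, sin241°) = (-1.9392, -3.4985)
θ=241°: |BD| = 6.8930
θ=241°: circle(B,7.00) ∩ circle(D,8.00): a=2.3585, h=6.5907
θ=241°:   candidates: C₊=(-3.2522,3.3773) cross=45.430; C₋=(3.4379,-7.9802) cross=-45.430
θ=241°:   branch + wants cross > 0 → take C=(-3.2522,3.3773) (cross=45.430)
θ=241°: ex = (C−B)/|BC| = (-0.1876,0.9823); ey = (-0.9823,-0.1876)
θ=241°: P = B + 1.79·ex + -2.28·ey = (-0.0354,-1.3126)

θ=40°: 5.78 1.55
θ=127°: 0.45 2.71
θ=207°: -0.98 -0.50
θ=241°: -0.04 -1.31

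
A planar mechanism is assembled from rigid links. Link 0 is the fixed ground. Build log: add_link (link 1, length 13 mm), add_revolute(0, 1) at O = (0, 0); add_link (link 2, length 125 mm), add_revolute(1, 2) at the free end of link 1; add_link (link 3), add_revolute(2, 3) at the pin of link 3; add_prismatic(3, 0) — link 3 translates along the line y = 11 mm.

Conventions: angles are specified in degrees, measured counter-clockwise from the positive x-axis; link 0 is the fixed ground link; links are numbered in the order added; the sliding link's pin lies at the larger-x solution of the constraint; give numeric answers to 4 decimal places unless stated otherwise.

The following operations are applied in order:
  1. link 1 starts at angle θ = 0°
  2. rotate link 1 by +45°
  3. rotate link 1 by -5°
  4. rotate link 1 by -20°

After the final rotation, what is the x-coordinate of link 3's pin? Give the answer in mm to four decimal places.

geometry: r = 13 mm, L = 125 mm, e = 11 mm; θ starts at 0°
rotate link 1 by +45°: θ ← 0° +45° = 45°
rotate link 1 by -5°: θ ← 45° -5° = 40°
rotate link 1 by -20°: θ ← 40° -20° = 20°
crank pin P = (r cos θ, r sin θ) = (12.216004, 4.446262)
h = r sin θ − e = 4.446262 − 11 = -6.553738
x = r cos θ + √(L² − h²) = 12.216004 + 124.828076 = 137.044080

137.0441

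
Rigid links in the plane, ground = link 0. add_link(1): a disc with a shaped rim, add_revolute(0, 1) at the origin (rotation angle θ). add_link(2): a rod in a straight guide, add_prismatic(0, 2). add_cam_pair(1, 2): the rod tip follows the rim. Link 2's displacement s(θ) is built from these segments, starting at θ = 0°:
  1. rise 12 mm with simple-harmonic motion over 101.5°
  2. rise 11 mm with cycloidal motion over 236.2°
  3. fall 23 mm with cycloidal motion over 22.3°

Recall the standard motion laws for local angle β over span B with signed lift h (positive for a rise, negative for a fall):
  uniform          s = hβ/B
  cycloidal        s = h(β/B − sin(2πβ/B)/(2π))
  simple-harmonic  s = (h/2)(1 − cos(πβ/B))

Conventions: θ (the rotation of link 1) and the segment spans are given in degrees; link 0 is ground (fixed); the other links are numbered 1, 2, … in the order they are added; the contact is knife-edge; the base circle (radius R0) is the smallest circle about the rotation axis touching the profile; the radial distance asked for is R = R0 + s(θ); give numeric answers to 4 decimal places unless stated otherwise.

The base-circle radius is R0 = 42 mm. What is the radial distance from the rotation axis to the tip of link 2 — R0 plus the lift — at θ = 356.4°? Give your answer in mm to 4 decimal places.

segment 1 (0° to 101.5°, simple-harmonic, h = 12) is passed completely: s = 0.0000 + (12) = 12.0000
segment 2 (101.5° to 337.7°, cycloidal, h = 11) is passed completely: s = 12.0000 + (11) = 23.0000
θ = 356.4° falls in segment 3 (337.7° to 360°, cycloidal, h = -23): β = 356.4 − 337.7 = 18.7°, B = 22.3°; Δs = -23·(0.8386 − sin(2π·0.8386)/(2π)) = -22.3953; s = 23.0000 − 22.3953 = 0.6047
R = R0 + s = 42 + 0.6047 = 42.6047

42.6047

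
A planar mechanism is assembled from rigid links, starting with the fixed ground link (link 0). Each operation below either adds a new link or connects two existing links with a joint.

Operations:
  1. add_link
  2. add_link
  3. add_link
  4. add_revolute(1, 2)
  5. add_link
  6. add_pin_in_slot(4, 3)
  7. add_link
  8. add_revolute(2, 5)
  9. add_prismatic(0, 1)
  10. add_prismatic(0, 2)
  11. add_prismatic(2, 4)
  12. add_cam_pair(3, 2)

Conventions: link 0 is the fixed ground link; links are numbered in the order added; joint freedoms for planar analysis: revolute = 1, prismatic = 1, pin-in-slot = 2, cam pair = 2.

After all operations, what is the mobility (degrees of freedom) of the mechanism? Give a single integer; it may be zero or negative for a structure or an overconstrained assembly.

(L,J1,J2)=(1,0,0); link0 fixed
link1: (2,0,0)
link2: (3,0,0)
link3: (4,0,0)
R 1-2 [J1]: (4,1,0)
link4: (5,1,0)
PS 4-3 [J2]: (5,1,1)
link5: (6,1,1)
R 2-5 [J1]: (6,2,1)
P 0-1 [J1]: (6,3,1)
P 0-2 [J1]: (6,4,1)
P 2-4 [J1]: (6,5,1)
C 3-2 [J2]: (6,5,2)
Grübler: 3·5 − 2·5 − 2 = 3

M = 3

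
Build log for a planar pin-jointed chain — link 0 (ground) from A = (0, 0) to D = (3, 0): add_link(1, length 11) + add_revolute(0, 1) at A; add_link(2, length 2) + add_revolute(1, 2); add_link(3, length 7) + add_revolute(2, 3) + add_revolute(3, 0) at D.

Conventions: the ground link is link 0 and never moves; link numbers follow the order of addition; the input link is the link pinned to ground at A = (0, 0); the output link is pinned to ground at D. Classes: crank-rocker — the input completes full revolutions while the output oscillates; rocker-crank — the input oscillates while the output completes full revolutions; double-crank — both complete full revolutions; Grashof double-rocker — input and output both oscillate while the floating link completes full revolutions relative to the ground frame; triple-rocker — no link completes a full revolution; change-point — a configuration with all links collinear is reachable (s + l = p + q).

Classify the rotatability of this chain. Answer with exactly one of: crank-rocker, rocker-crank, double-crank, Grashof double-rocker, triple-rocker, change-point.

lengths: ground=3, input=11, coupler=2, output=7
sorted: s=2 (shortest), l=11 (longest), p+q=10
s + l = 13 vs p + q = 10
s + l > p + q → non-Grashof → no link fully rotates → triple-rocker

triple-rocker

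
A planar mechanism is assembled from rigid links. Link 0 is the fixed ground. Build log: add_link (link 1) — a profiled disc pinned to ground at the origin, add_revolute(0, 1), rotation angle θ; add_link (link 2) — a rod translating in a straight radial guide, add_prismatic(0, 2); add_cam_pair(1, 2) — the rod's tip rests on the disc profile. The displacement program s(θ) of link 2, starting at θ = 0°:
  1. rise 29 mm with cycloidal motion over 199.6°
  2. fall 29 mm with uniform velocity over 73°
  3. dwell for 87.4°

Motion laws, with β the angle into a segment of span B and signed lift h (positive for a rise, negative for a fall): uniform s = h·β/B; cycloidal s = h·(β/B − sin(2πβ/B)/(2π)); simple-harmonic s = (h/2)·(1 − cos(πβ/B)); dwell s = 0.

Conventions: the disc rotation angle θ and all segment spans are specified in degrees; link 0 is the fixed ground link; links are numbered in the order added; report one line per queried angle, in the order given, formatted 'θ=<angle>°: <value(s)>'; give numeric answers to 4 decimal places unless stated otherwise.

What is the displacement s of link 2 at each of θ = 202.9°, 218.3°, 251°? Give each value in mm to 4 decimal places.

seg 1 [0°–199.6°] cycloidal, h=29: full span → s += 29 → s = 29.0000
seg 2 [199.6°–272.6°] uniform, h=-29: θ=202.9° here. β=3.3, B=73. -29·3.3/73 = -1.3110 → s = 27.6890
seg 2 [199.6°–272.6°] uniform, h=-29: θ=218.3° here. β=18.7, B=73. -29·18.7/73 = -7.4288 → s = 21.5712
seg 2 [199.6°–272.6°] uniform, h=-29: θ=251° here. β=51.4, B=73. -29·51.4/73 = -20.4192 → s = 8.5808

θ=202.9°: 27.6890
θ=218.3°: 21.5712
θ=251°: 8.5808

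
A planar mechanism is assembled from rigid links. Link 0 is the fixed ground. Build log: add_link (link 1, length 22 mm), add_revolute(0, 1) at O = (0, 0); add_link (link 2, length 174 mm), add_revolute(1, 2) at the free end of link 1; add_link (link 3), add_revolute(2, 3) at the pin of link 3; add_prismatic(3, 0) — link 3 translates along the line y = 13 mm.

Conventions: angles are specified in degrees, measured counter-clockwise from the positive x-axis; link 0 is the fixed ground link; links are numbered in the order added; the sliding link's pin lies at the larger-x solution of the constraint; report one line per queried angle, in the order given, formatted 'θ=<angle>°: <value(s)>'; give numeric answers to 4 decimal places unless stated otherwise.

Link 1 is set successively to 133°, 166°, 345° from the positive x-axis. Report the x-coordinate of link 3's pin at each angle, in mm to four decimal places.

geometry: r = 22 mm, L = 174 mm, e = 13 mm
θ=133°: crank pin P = (r cos θ, r sin θ) = (-15.003964, 16.089781)
θ=133°: h = r sin θ − e = 16.089781 − 13 = 3.089781
θ=133°: x = r cos θ + √(L² − h²) = -15.003964 + 173.972565 = 158.968601
θ=166°: crank pin P = (r cos θ, r sin θ) = (-21.346506, 5.322282)
θ=166°: h = r sin θ − e = 5.322282 − 13 = -7.677718
θ=166°: x = r cos θ + √(L² − h²) = -21.346506 + 173.830529 = 152.484023
θ=345°: crank pin P = (r cos θ, r sin θ) = (21.250368, -5.694019)
θ=345°: h = r sin θ − e = -5.694019 − 13 = -18.694019
θ=345°: x = r cos θ + √(L² − h²) = 21.250368 + 172.992872 = 194.243240

θ=133°: 158.9686
θ=166°: 152.4840
θ=345°: 194.2432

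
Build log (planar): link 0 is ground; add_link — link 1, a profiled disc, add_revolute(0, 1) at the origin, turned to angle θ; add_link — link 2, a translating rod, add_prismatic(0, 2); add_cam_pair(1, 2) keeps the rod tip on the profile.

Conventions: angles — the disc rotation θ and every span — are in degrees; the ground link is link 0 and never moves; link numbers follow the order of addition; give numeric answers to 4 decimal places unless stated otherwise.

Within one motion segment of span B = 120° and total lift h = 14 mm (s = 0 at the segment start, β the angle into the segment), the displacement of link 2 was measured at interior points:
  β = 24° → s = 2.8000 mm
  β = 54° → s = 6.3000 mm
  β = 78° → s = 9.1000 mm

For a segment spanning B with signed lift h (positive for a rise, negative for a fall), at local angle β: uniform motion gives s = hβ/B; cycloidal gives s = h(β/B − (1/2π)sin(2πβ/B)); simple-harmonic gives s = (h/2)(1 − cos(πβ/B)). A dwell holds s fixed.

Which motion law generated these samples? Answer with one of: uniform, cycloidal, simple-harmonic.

candidates at β/B = r: uniform s = h·r (linear in β); cycloidal s = h·(r − sin(2πr)/(2π)); simple-harmonic s = (h/2)(1 − cos(πr))
β=24°: printed 2.8000 | uniform 2.8000, cycloidal 0.6809, simple-harmonic 1.3369
β=54°: printed 6.3000 | uniform 6.3000, cycloidal 5.6115, simple-harmonic 5.9050
β=78°: printed 9.1000 | uniform 9.1000, cycloidal 10.9026, simple-harmonic 10.1779
only one law matches every sample → uniform

uniform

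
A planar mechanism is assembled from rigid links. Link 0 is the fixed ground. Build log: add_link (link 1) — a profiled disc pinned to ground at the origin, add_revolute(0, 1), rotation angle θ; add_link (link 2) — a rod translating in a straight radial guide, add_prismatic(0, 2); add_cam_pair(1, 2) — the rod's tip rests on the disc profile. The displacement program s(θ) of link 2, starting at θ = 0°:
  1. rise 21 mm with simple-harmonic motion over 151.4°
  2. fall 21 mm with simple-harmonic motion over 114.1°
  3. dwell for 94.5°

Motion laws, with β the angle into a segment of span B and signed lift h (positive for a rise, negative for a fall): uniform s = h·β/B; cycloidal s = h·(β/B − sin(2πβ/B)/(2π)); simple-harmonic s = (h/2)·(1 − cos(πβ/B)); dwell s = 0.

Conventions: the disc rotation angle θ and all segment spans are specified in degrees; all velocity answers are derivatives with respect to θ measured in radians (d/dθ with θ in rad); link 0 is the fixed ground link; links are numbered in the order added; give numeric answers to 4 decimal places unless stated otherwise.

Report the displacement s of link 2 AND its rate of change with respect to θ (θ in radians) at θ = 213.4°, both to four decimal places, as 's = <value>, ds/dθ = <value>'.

seg 1 [0°–151.4°] simple-harmonic, h=21: full span → s += 21 → s = 21.0000
seg 2 [151.4°–265.5°] simple-harmonic, h=-21: θ=213.4° here. β=62, B=114.1. -21/2·(1 − cos(π·0.5434)) = -11.9266 → s = 9.0734
velocity in seg [151.4°–265.5°] (simple-harmonic), θ in radians: β = 62° = 1.0821 rad, B = 114.1° = 1.9914 rad; ds/dθ = (πh/(2B)) sin(πβ/B) = (π·(-21)/(2·1.9914)) sin(π·0.5434) = -16.410810 mm/rad

s = 9.0734, ds/dθ = -16.4108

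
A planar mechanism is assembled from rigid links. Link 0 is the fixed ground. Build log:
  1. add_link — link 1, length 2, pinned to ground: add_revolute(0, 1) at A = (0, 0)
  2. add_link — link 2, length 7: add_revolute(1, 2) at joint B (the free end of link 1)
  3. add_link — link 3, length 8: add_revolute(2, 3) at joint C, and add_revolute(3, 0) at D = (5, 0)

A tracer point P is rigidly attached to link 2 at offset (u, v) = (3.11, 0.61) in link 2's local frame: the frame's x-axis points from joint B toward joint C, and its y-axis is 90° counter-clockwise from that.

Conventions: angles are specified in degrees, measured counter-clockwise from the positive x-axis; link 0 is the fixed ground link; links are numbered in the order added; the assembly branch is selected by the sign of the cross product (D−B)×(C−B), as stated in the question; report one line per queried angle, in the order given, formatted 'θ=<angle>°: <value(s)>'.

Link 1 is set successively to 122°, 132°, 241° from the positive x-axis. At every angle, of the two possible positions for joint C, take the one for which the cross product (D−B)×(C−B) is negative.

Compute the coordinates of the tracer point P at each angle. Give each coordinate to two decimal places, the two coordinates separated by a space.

A=(0,0), D=(5.00,0)
θ=122°: B = A + 2.00·(cos122°, sin122°) = (-1.0598, 1.6961)
θ=122°: |BD| = 6.2927
θ=122°: circle(B,7.00) ∩ circle(D,8.00): a=1.9545, h=6.7216
θ=122°:   candidates: C₊=(2.6340,7.6421) cross=42.297; C₋=(-0.9894,-5.3035) cross=-42.297
θ=122°:   branch - wants cross < 0 → take C=(-0.9894,-5.3035) (cross=-42.297)
θ=122°: ex = (C−B)/|BC| = (0.0101,-0.9999); ey = (0.9999,0.0101)
θ=122°: P = B + 3.11·ex + 0.61·ey = (-0.4186,-1.4076)
θ=132°: B = A + 2.00·(cos132°, sin132°) = (-1.3383, 1.4863)
θ=132°: |BD| = 6.5102
θ=132°: circle(B,7.00) ∩ circle(D,8.00): a=2.1031, h=6.6766
θ=132°:   candidates: C₊=(2.2335,7.5064) cross=43.466; C₋=(-0.8150,-5.4941) cross=-43.466
θ=132°:   branch - wants cross < 0 → take C=(-0.8150,-5.4941) (cross=-43.466)
θ=132°: ex = (C−B)/|BC| = (0.0747,-0.9972); ey = (0.9972,0.0747)
θ=132°: P = B + 3.11·ex + 0.61·ey = (-0.4975,-1.5694)
θ=241°: B = A + 2.00·(cos241°, sin241°) = (-0.9696, -1.7492)
θ=241°: |BD| = 6.2206
θ=241°: circle(B,7.00) ∩ circle(D,8.00): a=1.9046, h=6.7359
θ=241°:   candidates: C₊=(-1.0360,5.2504) cross=41.902; C₋=(2.7523,-7.6778) cross=-41.902
θ=241°:   branch - wants cross < 0 → take C=(2.7523,-7.6778) (cross=-41.902)
θ=241°: ex = (C−B)/|BC| = (0.5317,-0.8469); ey = (0.8469,0.5317)
θ=241°: P = B + 3.11·ex + 0.61·ey = (1.2006,-4.0589)

θ=122°: -0.42 -1.41
θ=132°: -0.50 -1.57
θ=241°: 1.20 -4.06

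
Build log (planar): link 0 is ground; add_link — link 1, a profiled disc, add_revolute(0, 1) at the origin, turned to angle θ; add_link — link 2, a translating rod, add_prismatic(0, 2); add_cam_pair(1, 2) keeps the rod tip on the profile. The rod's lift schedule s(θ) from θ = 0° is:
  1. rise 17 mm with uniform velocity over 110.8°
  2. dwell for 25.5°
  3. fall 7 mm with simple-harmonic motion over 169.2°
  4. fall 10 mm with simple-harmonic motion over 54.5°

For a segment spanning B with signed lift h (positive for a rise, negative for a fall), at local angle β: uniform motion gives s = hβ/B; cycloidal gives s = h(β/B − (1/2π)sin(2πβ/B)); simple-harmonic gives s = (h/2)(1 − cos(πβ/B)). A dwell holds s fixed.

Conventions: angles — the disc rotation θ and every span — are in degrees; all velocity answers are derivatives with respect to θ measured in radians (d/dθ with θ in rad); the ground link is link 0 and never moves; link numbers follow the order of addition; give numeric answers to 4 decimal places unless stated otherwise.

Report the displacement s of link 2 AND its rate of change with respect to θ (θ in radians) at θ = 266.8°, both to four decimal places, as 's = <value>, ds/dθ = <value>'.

seg 1 [0°–110.8°] uniform, h=17: full span → s += 17 → s = 17.0000
seg 2 [110.8°–136.3°] dwell: s stays 17.0000
seg 3 [136.3°–305.5°] simple-harmonic, h=-7: θ=266.8° here. β=130.5, B=169.2. -7/2·(1 − cos(π·0.7713)) = -6.1347 → s = 10.8653
velocity in seg [136.3°–305.5°] (simple-harmonic), θ in radians: β = 130.5° = 2.2777 rad, B = 169.2° = 2.9531 rad; ds/dθ = (πh/(2B)) sin(πβ/B) = (π·(-7)/(2·2.9531)) sin(π·0.7713) = -2.451110 mm/rad

s = 10.8653, ds/dθ = -2.4511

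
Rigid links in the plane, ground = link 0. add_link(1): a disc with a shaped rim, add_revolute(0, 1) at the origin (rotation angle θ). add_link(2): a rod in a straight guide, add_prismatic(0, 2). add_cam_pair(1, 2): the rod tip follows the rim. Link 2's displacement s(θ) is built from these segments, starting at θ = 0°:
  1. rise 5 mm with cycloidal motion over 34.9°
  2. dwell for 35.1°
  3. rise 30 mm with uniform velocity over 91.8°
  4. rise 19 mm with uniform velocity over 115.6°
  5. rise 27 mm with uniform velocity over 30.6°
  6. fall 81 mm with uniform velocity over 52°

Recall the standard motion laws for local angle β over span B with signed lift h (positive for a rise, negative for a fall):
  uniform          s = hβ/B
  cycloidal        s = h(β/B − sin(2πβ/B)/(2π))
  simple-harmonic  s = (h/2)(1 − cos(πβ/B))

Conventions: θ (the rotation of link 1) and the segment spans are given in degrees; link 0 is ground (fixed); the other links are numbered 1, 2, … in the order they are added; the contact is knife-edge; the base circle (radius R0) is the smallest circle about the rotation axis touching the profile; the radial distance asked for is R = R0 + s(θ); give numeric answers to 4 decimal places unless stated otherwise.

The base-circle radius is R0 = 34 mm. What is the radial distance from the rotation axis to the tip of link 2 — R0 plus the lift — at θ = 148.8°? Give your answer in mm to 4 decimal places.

segment 1 (0° to 34.9°, cycloidal, h = 5) is passed completely: s = 0.0000 + (5) = 5.0000
segment 2 (34.9° to 70°, dwell): s unchanged at 5.0000
θ = 148.8° falls in segment 3 (70° to 161.8°, uniform, h = 30): β = 148.8 − 70 = 78.8°, B = 91.8°; Δs = 30·78.8/91.8 = 25.7516; s = 5.0000 + 25.7516 = 30.7516
R = R0 + s = 34 + 30.7516 = 64.7516

64.7516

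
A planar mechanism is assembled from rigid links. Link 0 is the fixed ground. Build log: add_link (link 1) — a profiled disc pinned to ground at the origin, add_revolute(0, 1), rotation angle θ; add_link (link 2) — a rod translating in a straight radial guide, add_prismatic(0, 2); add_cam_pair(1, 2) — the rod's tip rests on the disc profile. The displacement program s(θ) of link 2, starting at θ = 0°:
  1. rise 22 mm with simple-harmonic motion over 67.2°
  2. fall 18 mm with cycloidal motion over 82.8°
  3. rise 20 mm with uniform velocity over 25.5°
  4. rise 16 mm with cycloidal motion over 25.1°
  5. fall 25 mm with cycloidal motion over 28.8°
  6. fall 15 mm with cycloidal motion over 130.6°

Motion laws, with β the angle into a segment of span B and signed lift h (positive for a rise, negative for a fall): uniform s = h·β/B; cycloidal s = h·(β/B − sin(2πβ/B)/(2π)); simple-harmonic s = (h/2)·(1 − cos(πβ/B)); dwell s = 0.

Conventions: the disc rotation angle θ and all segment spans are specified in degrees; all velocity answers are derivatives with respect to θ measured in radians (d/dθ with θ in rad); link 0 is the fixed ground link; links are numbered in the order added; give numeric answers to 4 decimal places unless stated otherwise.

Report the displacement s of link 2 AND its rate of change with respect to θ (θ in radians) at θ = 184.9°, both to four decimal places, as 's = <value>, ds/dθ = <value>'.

seg 1 [0°–67.2°] simple-harmonic, h=22: full span → s += 22 → s = 22.0000
seg 2 [67.2°–150°] cycloidal, h=-18: full span → s += -18 → s = 4.0000
seg 3 [150°–175.5°] uniform, h=20: full span → s += 20 → s = 24.0000
seg 4 [175.5°–200.6°] cycloidal, h=16: θ=184.9° here. β=9.4, B=25.1. 16·(0.3745 − sin(2π·0.3745)/(2π)) = 4.1858 → s = 28.1858
velocity in seg [175.5°–200.6°] (cycloidal), θ in radians: β = 9.4° = 0.1641 rad, B = 25.1° = 0.4381 rad; ds/dθ = (h/B)(1 − cos(2πβ/B)) = (16/0.4381)(1 − cos(2π·0.3745)) = 62.268076 mm/rad

s = 28.1858, ds/dθ = 62.2681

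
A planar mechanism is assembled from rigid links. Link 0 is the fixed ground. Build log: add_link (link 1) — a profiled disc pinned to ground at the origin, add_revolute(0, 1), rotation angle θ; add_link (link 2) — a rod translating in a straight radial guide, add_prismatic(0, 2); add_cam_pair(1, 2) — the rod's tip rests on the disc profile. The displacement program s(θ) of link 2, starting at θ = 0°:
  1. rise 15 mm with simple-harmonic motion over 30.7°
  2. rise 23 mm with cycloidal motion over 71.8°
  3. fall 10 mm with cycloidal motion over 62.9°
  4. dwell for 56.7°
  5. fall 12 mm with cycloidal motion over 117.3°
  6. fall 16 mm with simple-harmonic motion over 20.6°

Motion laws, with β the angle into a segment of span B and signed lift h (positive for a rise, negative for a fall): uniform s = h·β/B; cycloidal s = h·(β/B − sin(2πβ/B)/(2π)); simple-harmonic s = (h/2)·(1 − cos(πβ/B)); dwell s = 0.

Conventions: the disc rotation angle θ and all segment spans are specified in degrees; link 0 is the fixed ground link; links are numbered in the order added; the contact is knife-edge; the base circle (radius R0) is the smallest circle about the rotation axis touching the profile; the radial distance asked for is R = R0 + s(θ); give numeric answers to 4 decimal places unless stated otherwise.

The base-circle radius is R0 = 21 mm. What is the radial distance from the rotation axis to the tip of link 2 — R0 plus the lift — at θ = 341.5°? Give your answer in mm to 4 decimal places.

seg 1 [0°–30.7°] simple-harmonic, h=15: full span → s += 15 → s = 15.0000
seg 2 [30.7°–102.5°] cycloidal, h=23: full span → s += 23 → s = 38.0000
seg 3 [102.5°–165.4°] cycloidal, h=-10: full span → s += -10 → s = 28.0000
seg 4 [165.4°–222.1°] dwell: s stays 28.0000
seg 5 [222.1°–339.4°] cycloidal, h=-12: full span → s += -12 → s = 16.0000
seg 6 [339.4°–360°] simple-harmonic, h=-16: θ=341.5° here. β=2.1, B=20.6. -16/2·(1 − cos(π·0.1019)) = -0.4068 → s = 15.5932
R = R0 + s = 21 + 15.5932 = 36.5932

36.5932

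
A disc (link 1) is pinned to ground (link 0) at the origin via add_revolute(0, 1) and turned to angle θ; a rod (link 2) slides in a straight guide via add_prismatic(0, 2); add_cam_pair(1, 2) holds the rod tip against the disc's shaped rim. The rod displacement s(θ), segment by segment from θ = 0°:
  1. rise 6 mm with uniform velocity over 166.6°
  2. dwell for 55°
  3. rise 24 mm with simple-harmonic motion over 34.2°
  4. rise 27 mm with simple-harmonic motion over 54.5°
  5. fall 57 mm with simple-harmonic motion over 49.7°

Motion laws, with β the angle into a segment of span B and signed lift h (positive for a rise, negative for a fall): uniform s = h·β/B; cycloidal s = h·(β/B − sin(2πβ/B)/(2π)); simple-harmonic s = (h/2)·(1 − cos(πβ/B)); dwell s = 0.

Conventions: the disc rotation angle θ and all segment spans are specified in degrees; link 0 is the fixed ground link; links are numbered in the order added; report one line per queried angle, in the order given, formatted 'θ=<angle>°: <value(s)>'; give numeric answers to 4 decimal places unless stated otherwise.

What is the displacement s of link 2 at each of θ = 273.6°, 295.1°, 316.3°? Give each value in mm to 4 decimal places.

segment 1 (0° to 166.6°, uniform, h = 6) is passed completely: s = 0.0000 + (6) = 6.0000
segment 2 (166.6° to 221.6°, dwell): s unchanged at 6.0000
segment 3 (221.6° to 255.8°, simple-harmonic, h = 24) is passed completely: s = 6.0000 + (24) = 30.0000
θ = 273.6° falls in segment 4 (255.8° to 310.3°, simple-harmonic, h = 27): β = 273.6 − 255.8 = 17.8°, B = 54.5°; Δs = 27/2·(1 − cos(π·0.3266)) = 6.5044; s = 30.0000 + 6.5044 = 36.5044
θ = 295.1° falls in segment 4 (255.8° to 310.3°, simple-harmonic, h = 27): β = 295.1 − 255.8 = 39.3°, B = 54.5°; Δs = 27/2·(1 − cos(π·0.7211)) = 22.1411; s = 30.0000 + 22.1411 = 52.1411
segment 4 (255.8° to 310.3°, simple-harmonic, h = 27) is passed completely: s = 30.0000 + (27) = 57.0000
θ = 316.3° falls in segment 5 (310.3° to 360°, simple-harmonic, h = -57): β = 316.3 − 310.3 = 6°, B = 49.7°; Δs = -57/2·(1 − cos(π·0.1207)) = -2.0253; s = 57.0000 − 2.0253 = 54.9747

θ=273.6°: 36.5044
θ=295.1°: 52.1411
θ=316.3°: 54.9747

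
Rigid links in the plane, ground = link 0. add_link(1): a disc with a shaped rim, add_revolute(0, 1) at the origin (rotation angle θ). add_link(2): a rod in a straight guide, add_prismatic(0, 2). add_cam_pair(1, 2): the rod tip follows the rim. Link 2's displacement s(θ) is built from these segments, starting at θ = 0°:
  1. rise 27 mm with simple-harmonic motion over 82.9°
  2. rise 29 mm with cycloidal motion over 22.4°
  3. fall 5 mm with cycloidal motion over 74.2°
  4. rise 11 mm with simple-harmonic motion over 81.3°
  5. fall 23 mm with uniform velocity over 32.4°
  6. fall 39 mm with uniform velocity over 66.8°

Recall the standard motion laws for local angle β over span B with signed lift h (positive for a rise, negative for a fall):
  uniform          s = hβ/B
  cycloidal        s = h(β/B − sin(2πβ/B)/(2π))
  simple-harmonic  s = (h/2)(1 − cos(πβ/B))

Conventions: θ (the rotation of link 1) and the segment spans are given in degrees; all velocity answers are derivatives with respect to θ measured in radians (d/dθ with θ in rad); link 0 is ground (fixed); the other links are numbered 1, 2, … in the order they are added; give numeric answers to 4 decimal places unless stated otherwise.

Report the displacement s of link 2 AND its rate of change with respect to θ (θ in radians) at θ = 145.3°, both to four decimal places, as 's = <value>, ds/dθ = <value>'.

segment 1 (0° to 82.9°, simple-harmonic, h = 27) is passed completely: s = 0.0000 + (27) = 27.0000
segment 2 (82.9° to 105.3°, cycloidal, h = 29) is passed completely: s = 27.0000 + (29) = 56.0000
θ = 145.3° falls in segment 3 (105.3° to 179.5°, cycloidal, h = -5): β = 145.3 − 105.3 = 40°, B = 74.2°; Δs = -5·(0.5391 − sin(2π·0.5391)/(2π)) = -2.8889; s = 56.0000 − 2.8889 = 53.1111
velocity in seg [105.3°–179.5°] (cycloidal), θ in radians: β = 40° = 0.6981 rad, B = 74.2° = 1.2950 rad; ds/dθ = (h/B)(1 − cos(2πβ/B)) = ((-5)/1.2950)(1 − cos(2π·0.5391)) = -7.605973 mm/rad

s = 53.1111, ds/dθ = -7.6060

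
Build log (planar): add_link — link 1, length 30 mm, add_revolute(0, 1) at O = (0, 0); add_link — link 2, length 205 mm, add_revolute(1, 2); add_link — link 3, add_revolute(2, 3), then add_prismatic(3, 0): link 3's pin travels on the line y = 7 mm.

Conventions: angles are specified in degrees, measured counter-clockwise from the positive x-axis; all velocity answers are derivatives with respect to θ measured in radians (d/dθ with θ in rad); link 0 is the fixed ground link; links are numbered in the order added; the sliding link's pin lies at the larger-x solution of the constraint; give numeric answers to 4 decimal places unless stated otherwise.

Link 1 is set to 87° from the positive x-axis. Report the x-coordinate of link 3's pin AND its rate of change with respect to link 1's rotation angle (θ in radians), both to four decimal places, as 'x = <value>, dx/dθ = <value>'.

geometry: r = 30 mm, L = 205 mm, e = 7 mm
crank pin P = (r cos θ, r sin θ) = (1.570079, 29.958886)
h = r sin θ − e = 29.958886 − 7 = 22.958886
x = r cos θ + √(L² − h²) = 1.570079 + 203.710308 = 205.280387
dx/dθ = −r sin θ − h·r cos θ/√(L² − h²) (θ in radians; h = 22.958886) = -30.135840

x = 205.2804, dx/dθ = -30.1358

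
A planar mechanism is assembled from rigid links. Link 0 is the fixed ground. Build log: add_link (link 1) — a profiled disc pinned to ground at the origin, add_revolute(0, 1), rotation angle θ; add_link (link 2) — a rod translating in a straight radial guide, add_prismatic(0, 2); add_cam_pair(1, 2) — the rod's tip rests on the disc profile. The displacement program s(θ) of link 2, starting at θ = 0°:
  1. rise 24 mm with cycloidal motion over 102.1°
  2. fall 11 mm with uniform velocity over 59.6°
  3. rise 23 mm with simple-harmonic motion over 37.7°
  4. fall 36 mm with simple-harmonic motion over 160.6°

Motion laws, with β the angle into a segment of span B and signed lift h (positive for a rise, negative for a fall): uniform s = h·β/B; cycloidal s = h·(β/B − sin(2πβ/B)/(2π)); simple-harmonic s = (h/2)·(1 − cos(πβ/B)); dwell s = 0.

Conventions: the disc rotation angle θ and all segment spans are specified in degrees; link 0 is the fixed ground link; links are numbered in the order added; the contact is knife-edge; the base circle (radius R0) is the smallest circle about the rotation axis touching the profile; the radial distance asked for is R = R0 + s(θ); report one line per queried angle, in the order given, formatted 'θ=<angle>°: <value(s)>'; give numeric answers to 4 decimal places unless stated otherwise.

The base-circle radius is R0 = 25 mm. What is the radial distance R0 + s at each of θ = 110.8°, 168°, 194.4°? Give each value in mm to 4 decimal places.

seg 1 [0°–102.1°] cycloidal, h=24: full span → s += 24 → s = 24.0000
seg 2 [102.1°–161.7°] uniform, h=-11: θ=110.8° here. β=8.7, B=59.6. -11·8.7/59.6 = -1.6057 → s = 22.3943
seg 2 [102.1°–161.7°] uniform, h=-11: full span → s += -11 → s = 13.0000
seg 3 [161.7°–199.4°] simple-harmonic, h=23: θ=168° here. β=6.3, B=37.7. 23/2·(1 − cos(π·0.1671)) = 1.5487 → s = 14.5487
seg 3 [161.7°–199.4°] simple-harmonic, h=23: θ=194.4° here. β=32.7, B=37.7. 23/2·(1 − cos(π·0.8674)) = 22.0161 → s = 35.0161
θ=110.8°: R = R0 + s = 25 + 22.3943 = 47.3943
θ=168°: R = R0 + s = 25 + 14.5487 = 39.5487
θ=194.4°: R = R0 + s = 25 + 35.0161 = 60.0161

θ=110.8°: 47.3943
θ=168°: 39.5487
θ=194.4°: 60.0161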